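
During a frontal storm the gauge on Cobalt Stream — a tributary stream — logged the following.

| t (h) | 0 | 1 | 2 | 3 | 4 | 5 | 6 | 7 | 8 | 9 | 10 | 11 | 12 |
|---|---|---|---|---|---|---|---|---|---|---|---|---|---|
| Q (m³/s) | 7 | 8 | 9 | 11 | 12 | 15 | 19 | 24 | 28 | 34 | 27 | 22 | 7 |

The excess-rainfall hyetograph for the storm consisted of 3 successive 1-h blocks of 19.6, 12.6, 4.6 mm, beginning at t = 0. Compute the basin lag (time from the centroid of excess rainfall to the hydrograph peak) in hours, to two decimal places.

Centroid of excess rainfall: t_c = Σ P_i·t̄_i / ΣP_i = 1.0924 h (block centres at 0.5, 1.5, 2.5 h).
Hydrograph peak occurs at t = 9 h, so basin lag t_L = 9 − 1.0924 = 7.91 h.

t_L ≈ 7.91 h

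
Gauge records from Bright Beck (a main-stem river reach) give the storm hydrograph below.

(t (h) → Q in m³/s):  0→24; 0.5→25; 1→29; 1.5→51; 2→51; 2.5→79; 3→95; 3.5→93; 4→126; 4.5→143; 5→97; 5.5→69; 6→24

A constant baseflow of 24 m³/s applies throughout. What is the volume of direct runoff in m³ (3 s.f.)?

Direct-runoff ordinates (Q − Q_b): 0.0, 1.0, 5.0, 27.0, 27.0, 55.0, 71.0, 69.0, 102.0, 119.0, 73.0, 45.0, 0.0 m³/s.
ΣQ_DR = 594.0 m³/s.
With Δt = 0.5 h = 1800 s, V = ΣQ_DR · Δt = 594.0 × 1800 = 1.07 × 10^6 m³.

V ≈ 1.07 × 10^6 m³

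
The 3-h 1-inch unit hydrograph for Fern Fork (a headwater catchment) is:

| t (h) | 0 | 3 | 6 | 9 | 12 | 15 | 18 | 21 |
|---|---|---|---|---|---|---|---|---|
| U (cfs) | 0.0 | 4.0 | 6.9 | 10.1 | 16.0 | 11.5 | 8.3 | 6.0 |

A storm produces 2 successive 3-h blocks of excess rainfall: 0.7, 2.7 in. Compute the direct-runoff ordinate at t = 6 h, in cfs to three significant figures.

By discrete convolution, Q_j = Σ (P_i / 1 in) · U_{j−i}.
At t = 6 h (j=2): Q = (0.7/1)·6.9 + (2.7/1)·4.0 = 15.6 cfs.

Q ≈ 15.6 cfs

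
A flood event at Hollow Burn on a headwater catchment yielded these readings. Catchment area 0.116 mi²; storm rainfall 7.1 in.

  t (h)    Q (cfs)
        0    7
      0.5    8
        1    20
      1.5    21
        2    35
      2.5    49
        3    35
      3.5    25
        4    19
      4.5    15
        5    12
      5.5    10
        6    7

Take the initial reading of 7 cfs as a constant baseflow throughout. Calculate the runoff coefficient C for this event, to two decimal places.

ΣQ_DR = 172.0 cfs; V = ΣQ_DR·Δt = 3.096 × 10^5 ft³.
Runoff depth d = V / A = 1.149 in.
C = d / P = 1.149 / 7.1 = 0.16.

C ≈ 0.16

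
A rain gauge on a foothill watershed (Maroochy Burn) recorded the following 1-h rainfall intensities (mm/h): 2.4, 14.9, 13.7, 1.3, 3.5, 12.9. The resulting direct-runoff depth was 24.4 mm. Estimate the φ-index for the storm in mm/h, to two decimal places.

φ ≈ 5.70 mm/h

Only the 3 blocks with intensity above φ contribute runoff: 14.9, 13.7, 12.9 mm/h.
Σ(I−φ)·Δt = d  ⇒  (14.9+13.7+12.9 − 3φ)·1 = 24.4
φ = (41.50 − 24.4/1) / 3 = 5.70 mm/h.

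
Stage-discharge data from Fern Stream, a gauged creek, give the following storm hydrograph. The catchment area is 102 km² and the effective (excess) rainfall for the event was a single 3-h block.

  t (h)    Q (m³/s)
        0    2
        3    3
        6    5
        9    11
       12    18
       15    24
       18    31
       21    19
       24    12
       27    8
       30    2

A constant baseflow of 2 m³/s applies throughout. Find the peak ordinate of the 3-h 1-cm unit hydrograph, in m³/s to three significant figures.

U_p ≈ 24.2 m³/s

Direct runoff: 0.0, 1.0, 3.0, 9.0, 16.0, 22.0, 29.0, 17.0, 10.0, 6.0, 0.0 m³/s; ΣQ_DR = 113.0 m³/s, peak = 29.0 m³/s.
Runoff depth d = ΣQ_DR·Δt / A = 113.0 × 10800 / (102 km²) = 11.96 mm.
The 1-cm UH is the DRH scaled by (10 mm)/d, so U_p = 29.0 × 10/11.96 = 24.2 m³/s.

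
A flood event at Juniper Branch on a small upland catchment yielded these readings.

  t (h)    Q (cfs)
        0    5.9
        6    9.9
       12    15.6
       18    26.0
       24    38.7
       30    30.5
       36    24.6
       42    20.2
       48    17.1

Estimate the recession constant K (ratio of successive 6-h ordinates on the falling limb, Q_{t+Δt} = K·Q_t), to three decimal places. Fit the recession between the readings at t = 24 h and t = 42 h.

Using the recession-limb readings at t = 24 h and t = 42 h: Q falls from 38.7 to 20.2 cfs over 3 intervals.
K = (Q₂/Q₁)^(1/3) = (20.2/38.7)^(1/3) = 0.805.

K ≈ 0.805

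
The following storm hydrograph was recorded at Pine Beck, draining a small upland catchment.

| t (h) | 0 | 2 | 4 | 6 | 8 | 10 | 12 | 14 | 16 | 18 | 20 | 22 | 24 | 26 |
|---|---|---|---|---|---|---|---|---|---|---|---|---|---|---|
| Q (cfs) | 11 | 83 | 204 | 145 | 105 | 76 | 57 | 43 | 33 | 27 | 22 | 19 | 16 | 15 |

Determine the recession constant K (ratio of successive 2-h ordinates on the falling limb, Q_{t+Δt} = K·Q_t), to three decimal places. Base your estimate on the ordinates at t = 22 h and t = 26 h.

Using the recession-limb readings at t = 22 h and t = 26 h: Q falls from 19 to 15 cfs over 2 intervals.
K = (Q₂/Q₁)^(1/2) = (15/19)^(1/2) = 0.889.

K ≈ 0.889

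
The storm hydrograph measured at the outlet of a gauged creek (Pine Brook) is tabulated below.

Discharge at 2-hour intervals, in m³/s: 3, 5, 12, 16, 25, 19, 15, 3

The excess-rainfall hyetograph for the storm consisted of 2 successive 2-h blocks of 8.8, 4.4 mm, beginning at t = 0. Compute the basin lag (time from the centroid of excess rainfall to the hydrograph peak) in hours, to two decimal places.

t_L ≈ 6.33 h

Centroid of excess rainfall: t_c = Σ P_i·t̄_i / ΣP_i = 1.6667 h (block centres at 1, 3 h).
Hydrograph peak occurs at t = 8 h, so basin lag t_L = 8 − 1.6667 = 6.33 h.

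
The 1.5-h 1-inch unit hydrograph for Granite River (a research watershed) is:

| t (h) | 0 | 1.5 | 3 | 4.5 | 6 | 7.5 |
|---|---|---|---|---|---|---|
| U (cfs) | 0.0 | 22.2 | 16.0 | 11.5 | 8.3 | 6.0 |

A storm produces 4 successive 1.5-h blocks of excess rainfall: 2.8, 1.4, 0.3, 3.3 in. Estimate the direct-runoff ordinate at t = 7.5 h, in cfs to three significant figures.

By discrete convolution, Q_j = Σ (P_i / 1 in) · U_{j−i}.
At t = 7.5 h (j=5): Q = (2.8/1)·6.0 + (1.4/1)·8.3 + (0.3/1)·11.5 + (3.3/1)·16.0 = 84.7 cfs.

Q ≈ 84.7 cfs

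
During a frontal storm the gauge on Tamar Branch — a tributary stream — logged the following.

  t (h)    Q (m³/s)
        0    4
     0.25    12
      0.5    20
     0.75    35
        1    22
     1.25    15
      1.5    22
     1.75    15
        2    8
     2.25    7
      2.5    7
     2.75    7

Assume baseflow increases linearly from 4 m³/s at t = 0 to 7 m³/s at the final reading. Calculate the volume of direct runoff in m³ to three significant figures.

V ≈ 97200 m³

Direct-runoff ordinates (Q − Q_b): 0.00, 7.73, 15.45, 30.18, 16.91, 9.64, 16.36, 9.09, 1.82, 0.55, 0.27, 0.00 m³/s.
ΣQ_DR = 108.0 m³/s.
With Δt = 0.25 h = 900 s, V = ΣQ_DR · Δt = 108.0 × 900 = 97200 m³.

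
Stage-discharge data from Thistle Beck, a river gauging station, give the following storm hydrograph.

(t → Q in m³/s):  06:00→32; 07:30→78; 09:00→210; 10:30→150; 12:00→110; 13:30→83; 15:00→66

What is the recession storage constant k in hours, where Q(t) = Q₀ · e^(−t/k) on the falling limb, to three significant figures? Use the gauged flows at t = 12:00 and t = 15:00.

k ≈ 5.87 h

On the falling limb, Q drops from 110 to 66 m³/s between t = 12:00 and t = 15:00 (Δt = 3 h).
k = −Δt / ln(Q₂/Q₁) = −3 / ln(66/110) = 5.87 h.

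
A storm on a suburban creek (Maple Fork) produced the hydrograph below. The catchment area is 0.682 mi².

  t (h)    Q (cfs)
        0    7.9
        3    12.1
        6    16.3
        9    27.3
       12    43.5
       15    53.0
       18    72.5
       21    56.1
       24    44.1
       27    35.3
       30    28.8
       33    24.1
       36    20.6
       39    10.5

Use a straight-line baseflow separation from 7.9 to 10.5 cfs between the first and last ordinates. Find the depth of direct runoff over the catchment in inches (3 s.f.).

Direct runoff: 0.00, 4.00, 8.00, 18.80, 34.80, 44.10, 63.40, 46.80, 34.60, 25.60, 18.90, 14.00, 10.30, 0.00 cfs; ΣQ_DR = 323.3 cfs.
V = ΣQ_DR · Δt = 323.3 × 10800 s = 3.492 × 10^6 ft³.
Over A = 0.682 mi², depth = V / A = 2.20 in.

d ≈ 2.20 in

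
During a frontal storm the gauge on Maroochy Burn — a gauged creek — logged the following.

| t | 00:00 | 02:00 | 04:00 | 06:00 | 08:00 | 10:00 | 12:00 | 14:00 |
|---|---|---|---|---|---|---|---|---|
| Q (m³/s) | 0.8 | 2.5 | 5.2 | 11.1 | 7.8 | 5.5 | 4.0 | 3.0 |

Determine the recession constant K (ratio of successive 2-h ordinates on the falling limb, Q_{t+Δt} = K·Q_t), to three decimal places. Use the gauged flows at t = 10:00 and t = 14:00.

K ≈ 0.739

Using the recession-limb readings at t = 10:00 and t = 14:00: Q falls from 5.5 to 3.0 m³/s over 2 intervals.
K = (Q₂/Q₁)^(1/2) = (3.0/5.5)^(1/2) = 0.739.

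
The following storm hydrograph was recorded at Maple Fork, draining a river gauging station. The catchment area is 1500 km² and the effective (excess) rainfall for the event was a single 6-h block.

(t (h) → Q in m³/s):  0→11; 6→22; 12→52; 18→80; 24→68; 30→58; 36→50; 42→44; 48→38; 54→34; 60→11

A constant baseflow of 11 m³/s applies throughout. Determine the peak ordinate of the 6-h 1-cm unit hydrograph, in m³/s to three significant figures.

Direct runoff: 0.0, 11.0, 41.0, 69.0, 57.0, 47.0, 39.0, 33.0, 27.0, 23.0, 0.0 m³/s; ΣQ_DR = 347.0 m³/s, peak = 69.0 m³/s.
Runoff depth d = ΣQ_DR·Δt / A = 347.0 × 21600 / (1500 km²) = 4.997 mm.
The 1-cm UH is the DRH scaled by (10 mm)/d, so U_p = 69.0 × 10/4.997 = 138 m³/s.

U_p ≈ 138 m³/s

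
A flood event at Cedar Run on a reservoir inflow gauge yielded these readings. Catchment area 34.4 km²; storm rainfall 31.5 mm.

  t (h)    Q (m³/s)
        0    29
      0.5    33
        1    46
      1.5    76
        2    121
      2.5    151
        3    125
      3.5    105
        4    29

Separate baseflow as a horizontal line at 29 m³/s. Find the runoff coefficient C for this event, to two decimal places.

ΣQ_DR = 454.0 m³/s; V = ΣQ_DR·Δt = 8.172 × 10^5 m³.
Runoff depth d = V / A = 23.76 mm.
C = d / P = 23.76 / 31.5 = 0.75.

C ≈ 0.75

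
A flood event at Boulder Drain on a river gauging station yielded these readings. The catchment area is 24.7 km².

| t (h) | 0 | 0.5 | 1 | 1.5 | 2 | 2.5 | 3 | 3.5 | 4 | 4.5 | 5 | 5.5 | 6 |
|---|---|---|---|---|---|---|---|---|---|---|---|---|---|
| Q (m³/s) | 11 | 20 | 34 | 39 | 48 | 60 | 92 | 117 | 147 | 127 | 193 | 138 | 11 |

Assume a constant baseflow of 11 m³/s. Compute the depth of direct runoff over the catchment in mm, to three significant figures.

d ≈ 65.1 mm

Direct runoff: 0.0, 9.0, 23.0, 28.0, 37.0, 49.0, 81.0, 106.0, 136.0, 116.0, 182.0, 127.0, 0.0 m³/s; ΣQ_DR = 894.0 m³/s.
V = ΣQ_DR · Δt = 894.0 × 1800 s = 1.609 × 10^6 m³.
Over A = 24.7 km², depth = V / A = 65.1 mm.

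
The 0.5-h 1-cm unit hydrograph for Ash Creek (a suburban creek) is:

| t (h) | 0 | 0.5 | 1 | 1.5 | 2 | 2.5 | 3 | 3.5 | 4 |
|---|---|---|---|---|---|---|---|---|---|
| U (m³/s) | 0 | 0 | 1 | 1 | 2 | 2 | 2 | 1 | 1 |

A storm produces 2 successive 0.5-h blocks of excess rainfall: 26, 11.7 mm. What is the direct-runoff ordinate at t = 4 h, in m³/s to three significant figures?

By discrete convolution, Q_j = Σ (P_i / 10 mm) · U_{j−i}.
At t = 4 h (j=8): Q = (26/10)·1 + (11.7/10)·1 = 3.77 m³/s.

Q ≈ 3.77 m³/s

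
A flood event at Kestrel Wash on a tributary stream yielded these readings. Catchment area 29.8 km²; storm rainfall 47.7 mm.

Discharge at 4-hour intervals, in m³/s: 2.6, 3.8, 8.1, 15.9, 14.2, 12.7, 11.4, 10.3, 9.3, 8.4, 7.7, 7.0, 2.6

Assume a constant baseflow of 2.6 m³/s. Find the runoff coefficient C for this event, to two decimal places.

C ≈ 0.81

ΣQ_DR = 80.20 m³/s; V = ΣQ_DR·Δt = 1.155 × 10^6 m³.
Runoff depth d = V / A = 38.75 mm.
C = d / P = 38.75 / 47.7 = 0.81.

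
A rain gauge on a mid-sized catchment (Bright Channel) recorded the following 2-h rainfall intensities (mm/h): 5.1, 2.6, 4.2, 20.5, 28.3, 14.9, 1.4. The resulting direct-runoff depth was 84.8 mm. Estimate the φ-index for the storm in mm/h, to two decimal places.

Only the 3 blocks with intensity above φ contribute runoff: 20.5, 28.3, 14.9 mm/h.
Σ(I−φ)·Δt = d  ⇒  (20.5+28.3+14.9 − 3φ)·2 = 84.8
φ = (63.70 − 84.8/2) / 3 = 7.10 mm/h.

φ ≈ 7.10 mm/h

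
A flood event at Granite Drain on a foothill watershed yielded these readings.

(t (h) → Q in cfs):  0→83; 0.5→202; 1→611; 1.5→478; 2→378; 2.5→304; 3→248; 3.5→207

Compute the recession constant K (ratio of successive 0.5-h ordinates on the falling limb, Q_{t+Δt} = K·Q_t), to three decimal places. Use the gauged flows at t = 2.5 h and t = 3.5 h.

K ≈ 0.825

Using the recession-limb readings at t = 2.5 h and t = 3.5 h: Q falls from 304 to 207 cfs over 2 intervals.
K = (Q₂/Q₁)^(1/2) = (207/304)^(1/2) = 0.825.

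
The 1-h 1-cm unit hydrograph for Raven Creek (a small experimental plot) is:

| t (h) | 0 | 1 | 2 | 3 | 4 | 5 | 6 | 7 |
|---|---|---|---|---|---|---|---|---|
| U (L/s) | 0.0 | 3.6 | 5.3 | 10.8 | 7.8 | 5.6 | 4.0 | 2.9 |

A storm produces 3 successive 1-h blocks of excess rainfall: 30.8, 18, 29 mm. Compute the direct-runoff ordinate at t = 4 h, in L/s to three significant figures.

By discrete convolution, Q_j = Σ (P_i / 10 mm) · U_{j−i}.
At t = 4 h (j=4): Q = (30.8/10)·7.8 + (18/10)·10.8 + (29/10)·5.3 = 58.8 L/s.

Q ≈ 58.8 L/s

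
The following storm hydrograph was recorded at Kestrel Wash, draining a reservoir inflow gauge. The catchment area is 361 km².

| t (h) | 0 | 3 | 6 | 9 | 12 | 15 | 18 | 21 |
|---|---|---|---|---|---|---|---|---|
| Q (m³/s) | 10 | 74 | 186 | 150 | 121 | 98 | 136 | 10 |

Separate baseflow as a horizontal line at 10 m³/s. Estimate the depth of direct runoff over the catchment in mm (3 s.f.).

Direct runoff: 0.0, 64.0, 176.0, 140.0, 111.0, 88.0, 126.0, 0.0 m³/s; ΣQ_DR = 705.0 m³/s.
V = ΣQ_DR · Δt = 705.0 × 10800 s = 7.614 × 10^6 m³.
Over A = 361 km², depth = V / A = 21.1 mm.

d ≈ 21.1 mm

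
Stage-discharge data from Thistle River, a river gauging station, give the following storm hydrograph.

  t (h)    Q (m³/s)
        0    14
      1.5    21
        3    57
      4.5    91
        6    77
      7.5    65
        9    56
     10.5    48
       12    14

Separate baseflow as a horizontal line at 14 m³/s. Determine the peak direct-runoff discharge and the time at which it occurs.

Subtracting baseflow gives direct-runoff ordinates: 0.0, 7.0, 43.0, 77.0, 63.0, 51.0, 42.0, 34.0, 0.0 m³/s.
The maximum is 77.0 m³/s, occurring at the reading for t = 4.5 h.

Q_p = 77.0 m³/s at t = 4.5 h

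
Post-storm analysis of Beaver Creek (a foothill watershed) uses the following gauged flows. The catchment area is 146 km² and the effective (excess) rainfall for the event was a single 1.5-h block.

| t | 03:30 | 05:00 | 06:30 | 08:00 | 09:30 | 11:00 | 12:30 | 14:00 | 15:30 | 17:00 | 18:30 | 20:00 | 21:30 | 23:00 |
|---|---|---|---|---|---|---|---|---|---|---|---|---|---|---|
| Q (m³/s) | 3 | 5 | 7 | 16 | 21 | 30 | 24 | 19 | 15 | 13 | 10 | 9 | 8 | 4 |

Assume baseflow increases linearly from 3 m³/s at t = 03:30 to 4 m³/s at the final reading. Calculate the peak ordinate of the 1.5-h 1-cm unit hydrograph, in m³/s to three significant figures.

Direct runoff: 0.00, 1.92, 3.85, 12.77, 17.69, 26.62, 20.54, 15.46, 11.38, 9.31, 6.23, 5.15, 4.08, 0.00 m³/s; ΣQ_DR = 135.0 m³/s, peak = 26.62 m³/s.
Runoff depth d = ΣQ_DR·Δt / A = 135.0 × 5400 / (146 km²) = 4.993 mm.
The 1-cm UH is the DRH scaled by (10 mm)/d, so U_p = 26.62 × 10/4.993 = 53.3 m³/s.

U_p ≈ 53.3 m³/s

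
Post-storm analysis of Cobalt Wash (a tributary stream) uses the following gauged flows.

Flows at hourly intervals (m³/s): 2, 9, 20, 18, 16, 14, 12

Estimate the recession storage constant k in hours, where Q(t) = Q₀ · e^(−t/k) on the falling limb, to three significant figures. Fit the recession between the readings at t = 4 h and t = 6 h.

k ≈ 6.95 h

On the falling limb, Q drops from 16 to 12 m³/s between t = 4 h and t = 6 h (Δt = 2 h).
k = −Δt / ln(Q₂/Q₁) = −2 / ln(12/16) = 6.95 h.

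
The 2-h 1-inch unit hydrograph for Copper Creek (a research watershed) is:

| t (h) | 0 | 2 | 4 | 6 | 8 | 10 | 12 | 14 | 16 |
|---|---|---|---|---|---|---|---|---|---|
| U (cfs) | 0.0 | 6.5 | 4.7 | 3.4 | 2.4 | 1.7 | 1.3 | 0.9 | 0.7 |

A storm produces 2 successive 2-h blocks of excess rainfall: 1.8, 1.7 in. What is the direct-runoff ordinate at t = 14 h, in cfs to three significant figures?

Q ≈ 3.83 cfs

By discrete convolution, Q_j = Σ (P_i / 1 in) · U_{j−i}.
At t = 14 h (j=7): Q = (1.8/1)·0.9 + (1.7/1)·1.3 = 3.83 cfs.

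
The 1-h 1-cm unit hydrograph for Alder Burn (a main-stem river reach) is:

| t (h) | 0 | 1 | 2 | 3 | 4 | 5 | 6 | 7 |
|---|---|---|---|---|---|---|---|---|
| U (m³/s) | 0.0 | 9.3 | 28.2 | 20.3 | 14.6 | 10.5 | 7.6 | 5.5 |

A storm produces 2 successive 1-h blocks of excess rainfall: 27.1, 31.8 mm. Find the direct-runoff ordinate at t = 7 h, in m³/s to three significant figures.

Q ≈ 39.1 m³/s

By discrete convolution, Q_j = Σ (P_i / 10 mm) · U_{j−i}.
At t = 7 h (j=7): Q = (27.1/10)·5.5 + (31.8/10)·7.6 = 39.1 m³/s.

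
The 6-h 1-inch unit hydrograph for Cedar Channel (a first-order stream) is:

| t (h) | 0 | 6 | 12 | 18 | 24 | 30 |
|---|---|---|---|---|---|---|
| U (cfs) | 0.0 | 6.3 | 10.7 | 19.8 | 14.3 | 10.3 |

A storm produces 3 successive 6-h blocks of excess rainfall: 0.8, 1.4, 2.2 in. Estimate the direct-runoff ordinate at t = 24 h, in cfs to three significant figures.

By discrete convolution, Q_j = Σ (P_i / 1 in) · U_{j−i}.
At t = 24 h (j=4): Q = (0.8/1)·14.3 + (1.4/1)·19.8 + (2.2/1)·10.7 = 62.7 cfs.

Q ≈ 62.7 cfs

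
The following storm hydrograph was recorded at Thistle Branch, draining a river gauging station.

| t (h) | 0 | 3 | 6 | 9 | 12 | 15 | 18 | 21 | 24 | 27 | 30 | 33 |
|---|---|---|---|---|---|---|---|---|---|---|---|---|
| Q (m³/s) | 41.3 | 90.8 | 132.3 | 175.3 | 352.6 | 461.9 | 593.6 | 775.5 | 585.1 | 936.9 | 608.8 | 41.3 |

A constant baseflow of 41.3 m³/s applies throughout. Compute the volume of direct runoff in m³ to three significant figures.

V ≈ 4.64 × 10^7 m³

Direct-runoff ordinates (Q − Q_b): 0.0, 49.5, 91.0, 134.0, 311.3, 420.6, 552.3, 734.2, 543.8, 895.6, 567.5, 0.0 m³/s.
ΣQ_DR = 4300 m³/s.
With Δt = 3 h = 10800 s, V = ΣQ_DR · Δt = 4300 × 10800 = 4.64 × 10^7 m³.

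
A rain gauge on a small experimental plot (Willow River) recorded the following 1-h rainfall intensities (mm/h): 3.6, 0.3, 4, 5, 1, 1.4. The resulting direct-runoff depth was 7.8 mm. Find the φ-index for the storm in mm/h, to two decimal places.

Only the 3 blocks with intensity above φ contribute runoff: 3.6, 4, 5 mm/h.
Σ(I−φ)·Δt = d  ⇒  (3.6+4+5 − 3φ)·1 = 7.8
φ = (12.60 − 7.8/1) / 3 = 1.60 mm/h.

φ ≈ 1.60 mm/h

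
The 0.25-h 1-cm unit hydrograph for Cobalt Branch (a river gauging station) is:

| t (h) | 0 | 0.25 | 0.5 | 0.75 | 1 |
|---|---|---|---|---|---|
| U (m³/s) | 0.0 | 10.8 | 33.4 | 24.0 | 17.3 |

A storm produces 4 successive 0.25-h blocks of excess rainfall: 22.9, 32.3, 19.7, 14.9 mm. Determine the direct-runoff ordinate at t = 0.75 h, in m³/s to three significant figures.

Q ≈ 184 m³/s

By discrete convolution, Q_j = Σ (P_i / 10 mm) · U_{j−i}.
At t = 0.75 h (j=3): Q = (22.9/10)·24.0 + (32.3/10)·33.4 + (19.7/10)·10.8 + (14.9/10)·0.0 = 184 m³/s.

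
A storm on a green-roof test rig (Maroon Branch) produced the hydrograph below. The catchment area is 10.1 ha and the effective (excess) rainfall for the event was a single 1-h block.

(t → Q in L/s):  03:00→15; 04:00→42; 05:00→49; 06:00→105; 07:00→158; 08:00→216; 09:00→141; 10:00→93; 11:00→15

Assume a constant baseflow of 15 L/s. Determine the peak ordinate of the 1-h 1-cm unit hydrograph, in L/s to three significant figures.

Direct runoff: 0.0, 27.0, 34.0, 90.0, 143.0, 201.0, 126.0, 78.0, 0.0 L/s; ΣQ_DR = 699.0 L/s, peak = 201.0 L/s.
Runoff depth d = ΣQ_DR·Δt / A = 699.0 × 3600 / (10.1 ha) = 24.91 mm.
The 1-cm UH is the DRH scaled by (10 mm)/d, so U_p = 201.0 × 10/24.91 = 80.7 L/s.

U_p ≈ 80.7 L/s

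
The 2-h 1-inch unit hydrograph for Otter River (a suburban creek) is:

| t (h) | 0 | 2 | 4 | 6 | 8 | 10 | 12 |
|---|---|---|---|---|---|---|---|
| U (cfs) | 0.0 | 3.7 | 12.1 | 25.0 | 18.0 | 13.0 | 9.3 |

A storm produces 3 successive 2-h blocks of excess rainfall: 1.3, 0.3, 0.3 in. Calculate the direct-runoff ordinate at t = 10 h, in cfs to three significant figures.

Q ≈ 29.8 cfs

By discrete convolution, Q_j = Σ (P_i / 1 in) · U_{j−i}.
At t = 10 h (j=5): Q = (1.3/1)·13.0 + (0.3/1)·18.0 + (0.3/1)·25.0 = 29.8 cfs.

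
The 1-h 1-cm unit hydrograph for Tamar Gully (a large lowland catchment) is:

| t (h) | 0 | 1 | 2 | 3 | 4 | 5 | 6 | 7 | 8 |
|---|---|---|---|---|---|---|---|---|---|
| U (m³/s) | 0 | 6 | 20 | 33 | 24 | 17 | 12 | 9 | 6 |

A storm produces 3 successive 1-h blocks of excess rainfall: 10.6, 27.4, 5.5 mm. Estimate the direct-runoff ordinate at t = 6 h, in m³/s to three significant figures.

Q ≈ 72.5 m³/s

By discrete convolution, Q_j = Σ (P_i / 10 mm) · U_{j−i}.
At t = 6 h (j=6): Q = (10.6/10)·12 + (27.4/10)·17 + (5.5/10)·24 = 72.5 m³/s.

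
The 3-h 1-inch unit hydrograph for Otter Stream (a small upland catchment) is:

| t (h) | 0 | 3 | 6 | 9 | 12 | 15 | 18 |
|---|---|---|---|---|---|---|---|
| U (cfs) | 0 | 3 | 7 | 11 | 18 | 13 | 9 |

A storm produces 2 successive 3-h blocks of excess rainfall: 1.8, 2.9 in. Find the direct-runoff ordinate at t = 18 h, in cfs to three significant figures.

Q ≈ 53.9 cfs

By discrete convolution, Q_j = Σ (P_i / 1 in) · U_{j−i}.
At t = 18 h (j=6): Q = (1.8/1)·9 + (2.9/1)·13 = 53.9 cfs.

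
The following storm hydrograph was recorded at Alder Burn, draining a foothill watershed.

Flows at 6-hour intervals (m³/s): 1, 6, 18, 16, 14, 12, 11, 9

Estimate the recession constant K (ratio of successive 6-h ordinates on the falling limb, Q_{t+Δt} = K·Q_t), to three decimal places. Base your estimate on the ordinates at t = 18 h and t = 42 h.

Using the recession-limb readings at t = 18 h and t = 42 h: Q falls from 16 to 9 m³/s over 4 intervals.
K = (Q₂/Q₁)^(1/4) = (9/16)^(1/4) = 0.866.

K ≈ 0.866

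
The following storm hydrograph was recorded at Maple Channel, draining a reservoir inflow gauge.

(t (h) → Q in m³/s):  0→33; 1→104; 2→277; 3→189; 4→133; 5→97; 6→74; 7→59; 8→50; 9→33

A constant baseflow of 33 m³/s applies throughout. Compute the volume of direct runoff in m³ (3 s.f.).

Direct-runoff ordinates (Q − Q_b): 0.0, 71.0, 244.0, 156.0, 100.0, 64.0, 41.0, 26.0, 17.0, 0.0 m³/s.
ΣQ_DR = 719.0 m³/s.
With Δt = 1 h = 3600 s, V = ΣQ_DR · Δt = 719.0 × 3600 = 2.59 × 10^6 m³.

V ≈ 2.59 × 10^6 m³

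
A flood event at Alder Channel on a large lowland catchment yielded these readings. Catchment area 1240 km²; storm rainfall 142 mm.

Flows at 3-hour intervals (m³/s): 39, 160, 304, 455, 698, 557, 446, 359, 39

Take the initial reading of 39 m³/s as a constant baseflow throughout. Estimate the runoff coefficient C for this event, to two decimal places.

ΣQ_DR = 2706 m³/s; V = ΣQ_DR·Δt = 2.922 × 10^7 m³.
Runoff depth d = V / A = 23.57 mm.
C = d / P = 23.57 / 142 = 0.17.

C ≈ 0.17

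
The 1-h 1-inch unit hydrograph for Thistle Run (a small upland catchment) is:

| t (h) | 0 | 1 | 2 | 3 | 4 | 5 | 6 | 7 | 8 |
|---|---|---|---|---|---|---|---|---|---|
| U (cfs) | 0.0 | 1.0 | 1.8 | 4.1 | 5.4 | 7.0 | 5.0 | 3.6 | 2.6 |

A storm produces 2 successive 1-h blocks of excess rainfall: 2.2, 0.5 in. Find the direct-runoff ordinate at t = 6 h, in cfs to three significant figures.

Q ≈ 14.5 cfs

By discrete convolution, Q_j = Σ (P_i / 1 in) · U_{j−i}.
At t = 6 h (j=6): Q = (2.2/1)·5.0 + (0.5/1)·7.0 = 14.5 cfs.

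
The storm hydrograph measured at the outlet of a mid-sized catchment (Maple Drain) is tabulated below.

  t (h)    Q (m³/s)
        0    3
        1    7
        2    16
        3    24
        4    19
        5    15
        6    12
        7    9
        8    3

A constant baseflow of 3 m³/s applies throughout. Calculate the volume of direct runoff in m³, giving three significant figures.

Direct-runoff ordinates (Q − Q_b): 0.0, 4.0, 13.0, 21.0, 16.0, 12.0, 9.0, 6.0, 0.0 m³/s.
ΣQ_DR = 81.00 m³/s.
With Δt = 1 h = 3600 s, V = ΣQ_DR · Δt = 81.00 × 3600 = 2.92 × 10^5 m³.

V ≈ 2.92 × 10^5 m³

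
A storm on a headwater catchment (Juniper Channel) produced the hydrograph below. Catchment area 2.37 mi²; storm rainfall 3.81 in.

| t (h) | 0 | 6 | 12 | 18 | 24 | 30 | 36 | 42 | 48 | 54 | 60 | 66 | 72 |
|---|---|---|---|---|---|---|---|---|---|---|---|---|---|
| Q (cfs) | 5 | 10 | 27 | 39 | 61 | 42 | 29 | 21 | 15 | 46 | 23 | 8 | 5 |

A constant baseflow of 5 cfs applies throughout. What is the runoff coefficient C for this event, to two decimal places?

C ≈ 0.27

ΣQ_DR = 266.0 cfs; V = ΣQ_DR·Δt = 5.746 × 10^6 ft³.
Runoff depth d = V / A = 1.044 in.
C = d / P = 1.044 / 3.81 = 0.27.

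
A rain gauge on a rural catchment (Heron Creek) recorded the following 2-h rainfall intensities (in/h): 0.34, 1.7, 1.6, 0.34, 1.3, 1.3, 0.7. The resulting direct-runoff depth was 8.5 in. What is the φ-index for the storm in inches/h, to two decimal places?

φ ≈ 0.47 in/h

Only the 5 blocks with intensity above φ contribute runoff: 1.7, 1.6, 1.3, 1.3, 0.7 in/h.
Σ(I−φ)·Δt = d  ⇒  (1.7+1.6+1.3+1.3+0.7 − 5φ)·2 = 8.5
φ = (6.600 − 8.5/2) / 5 = 0.47 in/h.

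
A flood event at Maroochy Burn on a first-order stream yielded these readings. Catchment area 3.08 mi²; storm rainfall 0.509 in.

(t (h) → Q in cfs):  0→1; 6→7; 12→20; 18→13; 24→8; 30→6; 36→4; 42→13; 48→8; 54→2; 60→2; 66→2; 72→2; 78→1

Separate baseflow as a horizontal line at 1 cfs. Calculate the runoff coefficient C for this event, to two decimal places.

ΣQ_DR = 75.00 cfs; V = ΣQ_DR·Δt = 1.620 × 10^6 ft³.
Runoff depth d = V / A = 0.2264 in.
C = d / P = 0.2264 / 0.509 = 0.44.

C ≈ 0.44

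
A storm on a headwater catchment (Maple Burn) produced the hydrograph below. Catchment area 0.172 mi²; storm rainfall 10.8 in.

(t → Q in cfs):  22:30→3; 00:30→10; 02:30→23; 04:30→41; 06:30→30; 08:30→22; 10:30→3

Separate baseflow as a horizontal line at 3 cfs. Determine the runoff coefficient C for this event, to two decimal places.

C ≈ 0.19

ΣQ_DR = 111.0 cfs; V = ΣQ_DR·Δt = 7.992 × 10^5 ft³.
Runoff depth d = V / A = 2.000 in.
C = d / P = 2.000 / 10.8 = 0.19.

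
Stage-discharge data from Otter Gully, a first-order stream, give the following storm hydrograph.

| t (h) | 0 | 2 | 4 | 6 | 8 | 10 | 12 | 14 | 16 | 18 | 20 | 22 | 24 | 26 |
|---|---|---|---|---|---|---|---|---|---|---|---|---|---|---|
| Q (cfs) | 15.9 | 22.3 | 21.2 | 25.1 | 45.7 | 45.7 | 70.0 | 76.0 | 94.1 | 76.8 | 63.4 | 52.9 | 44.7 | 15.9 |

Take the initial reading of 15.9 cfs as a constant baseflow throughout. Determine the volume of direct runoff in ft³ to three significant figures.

V ≈ 3.22 × 10^6 ft³

Direct-runoff ordinates (Q − Q_b): 0.0, 6.4, 5.3, 9.2, 29.8, 29.8, 54.1, 60.1, 78.2, 60.9, 47.5, 37.0, 28.8, 0.0 cfs.
ΣQ_DR = 447.1 cfs.
With Δt = 2 h = 7200 s, V = ΣQ_DR · Δt = 447.1 × 7200 = 3.22 × 10^6 ft³.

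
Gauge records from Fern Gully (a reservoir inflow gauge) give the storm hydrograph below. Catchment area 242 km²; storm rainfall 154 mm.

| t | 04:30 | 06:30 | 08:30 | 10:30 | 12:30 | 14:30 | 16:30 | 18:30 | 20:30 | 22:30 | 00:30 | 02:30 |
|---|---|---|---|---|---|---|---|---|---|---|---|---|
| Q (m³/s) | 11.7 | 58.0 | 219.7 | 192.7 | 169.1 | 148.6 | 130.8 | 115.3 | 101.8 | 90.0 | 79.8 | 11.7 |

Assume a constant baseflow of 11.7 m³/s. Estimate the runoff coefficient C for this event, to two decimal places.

C ≈ 0.23

ΣQ_DR = 1189 m³/s; V = ΣQ_DR·Δt = 8.559 × 10^6 m³.
Runoff depth d = V / A = 35.37 mm.
C = d / P = 35.37 / 154 = 0.23.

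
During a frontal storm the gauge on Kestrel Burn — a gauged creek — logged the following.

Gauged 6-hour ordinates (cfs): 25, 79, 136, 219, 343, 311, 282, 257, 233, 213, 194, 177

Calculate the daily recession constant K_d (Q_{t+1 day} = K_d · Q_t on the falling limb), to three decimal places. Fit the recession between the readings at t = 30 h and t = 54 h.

Between t = 30 h and t = 54 h the flow falls from 311 to 213 cfs over 4×6 h = 24 h.
Per-interval ratio K = (213/311)^(1/4) = 0.9097; K_d = K^(24/6) = 0.685.

K_d ≈ 0.685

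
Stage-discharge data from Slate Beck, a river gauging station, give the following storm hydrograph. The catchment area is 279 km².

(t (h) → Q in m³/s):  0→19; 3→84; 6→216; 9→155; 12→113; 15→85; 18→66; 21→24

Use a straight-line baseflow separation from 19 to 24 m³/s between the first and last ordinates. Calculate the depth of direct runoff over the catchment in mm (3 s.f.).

d ≈ 22.8 mm

Direct runoff: 0.00, 64.29, 195.57, 133.86, 91.14, 62.43, 42.71, 0.00 m³/s; ΣQ_DR = 590.0 m³/s.
V = ΣQ_DR · Δt = 590.0 × 10800 s = 6.372 × 10^6 m³.
Over A = 279 km², depth = V / A = 22.8 mm.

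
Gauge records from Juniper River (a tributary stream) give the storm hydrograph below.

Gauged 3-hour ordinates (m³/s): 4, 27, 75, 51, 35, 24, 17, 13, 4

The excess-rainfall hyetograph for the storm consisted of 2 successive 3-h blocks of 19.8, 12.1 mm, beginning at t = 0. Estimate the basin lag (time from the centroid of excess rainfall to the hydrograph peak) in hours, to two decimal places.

t_L ≈ 3.36 h

Centroid of excess rainfall: t_c = Σ P_i·t̄_i / ΣP_i = 2.6379 h (block centres at 1.5, 4.5 h).
Hydrograph peak occurs at t = 6 h, so basin lag t_L = 6 − 2.6379 = 3.36 h.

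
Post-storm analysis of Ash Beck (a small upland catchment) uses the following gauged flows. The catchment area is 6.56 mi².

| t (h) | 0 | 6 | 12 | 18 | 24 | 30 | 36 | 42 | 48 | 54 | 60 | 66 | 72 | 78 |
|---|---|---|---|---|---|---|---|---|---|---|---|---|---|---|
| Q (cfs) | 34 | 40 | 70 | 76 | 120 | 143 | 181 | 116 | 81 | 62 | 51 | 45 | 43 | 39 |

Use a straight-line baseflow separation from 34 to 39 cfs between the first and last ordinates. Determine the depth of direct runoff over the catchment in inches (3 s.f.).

d ≈ 0.836 in

Direct runoff: 0.00, 5.62, 35.23, 40.85, 84.46, 107.08, 144.69, 79.31, 43.92, 24.54, 13.15, 6.77, 4.38, 0.00 cfs; ΣQ_DR = 590.0 cfs.
V = ΣQ_DR · Δt = 590.0 × 21600 s = 1.274 × 10^7 ft³.
Over A = 6.56 mi², depth = V / A = 0.836 in.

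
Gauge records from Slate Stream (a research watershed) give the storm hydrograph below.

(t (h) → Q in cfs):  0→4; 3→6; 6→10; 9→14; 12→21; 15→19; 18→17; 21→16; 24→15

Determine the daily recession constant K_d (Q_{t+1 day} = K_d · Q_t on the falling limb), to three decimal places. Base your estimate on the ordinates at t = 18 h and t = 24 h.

K_d ≈ 0.606

Between t = 18 h and t = 24 h the flow falls from 17 to 15 cfs over 2×3 h = 6 h.
Per-interval ratio K = (15/17)^(1/2) = 0.9393; K_d = K^(24/3) = 0.606.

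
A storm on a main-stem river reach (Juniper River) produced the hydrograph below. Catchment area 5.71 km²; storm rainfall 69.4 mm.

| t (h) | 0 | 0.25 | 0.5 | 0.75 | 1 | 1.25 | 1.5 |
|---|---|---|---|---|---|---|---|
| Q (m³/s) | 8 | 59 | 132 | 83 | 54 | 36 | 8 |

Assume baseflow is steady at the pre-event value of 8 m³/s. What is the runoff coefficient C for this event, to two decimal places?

C ≈ 0.74

ΣQ_DR = 324.0 m³/s; V = ΣQ_DR·Δt = 2.916 × 10^5 m³.
Runoff depth d = V / A = 51.07 mm.
C = d / P = 51.07 / 69.4 = 0.74.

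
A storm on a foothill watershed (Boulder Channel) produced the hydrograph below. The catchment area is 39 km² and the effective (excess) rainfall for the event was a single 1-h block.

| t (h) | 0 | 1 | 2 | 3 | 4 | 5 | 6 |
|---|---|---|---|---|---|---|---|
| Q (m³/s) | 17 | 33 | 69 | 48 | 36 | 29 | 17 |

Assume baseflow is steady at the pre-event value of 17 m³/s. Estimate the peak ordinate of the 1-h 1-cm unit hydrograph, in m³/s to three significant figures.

Direct runoff: 0.0, 16.0, 52.0, 31.0, 19.0, 12.0, 0.0 m³/s; ΣQ_DR = 130.0 m³/s, peak = 52.0 m³/s.
Runoff depth d = ΣQ_DR·Δt / A = 130.0 × 3600 / (39 km²) = 12.00 mm.
The 1-cm UH is the DRH scaled by (10 mm)/d, so U_p = 52.0 × 10/12.00 = 43.3 m³/s.

U_p ≈ 43.3 m³/s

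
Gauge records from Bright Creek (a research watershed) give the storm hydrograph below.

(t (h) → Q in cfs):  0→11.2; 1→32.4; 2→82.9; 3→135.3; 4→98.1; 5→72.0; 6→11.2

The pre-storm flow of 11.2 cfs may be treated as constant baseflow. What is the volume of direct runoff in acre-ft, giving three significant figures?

Direct-runoff ordinates (Q − Q_b): 0.0, 21.2, 71.7, 124.1, 86.9, 60.8, 0.0 cfs.
ΣQ_DR = 364.7 cfs.
With Δt = 1 h = 3600 s, V = ΣQ_DR · Δt = 364.7 × 3600 = 1.31 × 10^6 ft³ = 30.1 acre-ft.

V ≈ 30.1 acre-ft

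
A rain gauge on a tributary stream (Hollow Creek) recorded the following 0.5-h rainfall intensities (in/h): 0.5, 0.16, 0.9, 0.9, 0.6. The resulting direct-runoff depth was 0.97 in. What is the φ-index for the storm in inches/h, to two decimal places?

Only the 4 blocks with intensity above φ contribute runoff: 0.5, 0.9, 0.9, 0.6 in/h.
Σ(I−φ)·Δt = d  ⇒  (0.5+0.9+0.9+0.6 − 4φ)·0.5 = 0.97
φ = (2.900 − 0.97/0.5) / 4 = 0.24 in/h.

φ ≈ 0.24 in/h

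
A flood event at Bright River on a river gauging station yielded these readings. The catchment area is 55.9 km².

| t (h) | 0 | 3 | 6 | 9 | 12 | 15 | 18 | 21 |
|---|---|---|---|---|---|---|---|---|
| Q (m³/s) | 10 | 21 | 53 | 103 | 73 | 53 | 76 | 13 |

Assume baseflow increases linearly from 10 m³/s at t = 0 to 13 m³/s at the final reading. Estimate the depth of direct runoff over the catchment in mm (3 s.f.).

Direct runoff: 0.00, 10.57, 42.14, 91.71, 61.29, 40.86, 63.43, 0.00 m³/s; ΣQ_DR = 310.0 m³/s.
V = ΣQ_DR · Δt = 310.0 × 10800 s = 3.348 × 10^6 m³.
Over A = 55.9 km², depth = V / A = 59.9 mm.

d ≈ 59.9 mm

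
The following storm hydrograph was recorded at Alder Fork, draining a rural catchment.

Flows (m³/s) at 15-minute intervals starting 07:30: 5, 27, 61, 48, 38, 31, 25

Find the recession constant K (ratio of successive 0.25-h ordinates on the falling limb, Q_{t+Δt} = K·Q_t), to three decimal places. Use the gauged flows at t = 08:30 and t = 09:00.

K ≈ 0.811

Using the recession-limb readings at t = 08:30 and t = 09:00: Q falls from 38 to 25 m³/s over 2 intervals.
K = (Q₂/Q₁)^(1/2) = (25/38)^(1/2) = 0.811.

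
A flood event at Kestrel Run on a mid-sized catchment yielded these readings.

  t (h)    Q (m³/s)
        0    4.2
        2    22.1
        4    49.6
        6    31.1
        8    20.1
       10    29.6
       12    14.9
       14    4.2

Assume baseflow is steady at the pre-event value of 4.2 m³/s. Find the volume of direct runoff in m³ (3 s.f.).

Direct-runoff ordinates (Q − Q_b): 0.0, 17.9, 45.4, 26.9, 15.9, 25.4, 10.7, 0.0 m³/s.
ΣQ_DR = 142.2 m³/s.
With Δt = 2 h = 7200 s, V = ΣQ_DR · Δt = 142.2 × 7200 = 1.02 × 10^6 m³.

V ≈ 1.02 × 10^6 m³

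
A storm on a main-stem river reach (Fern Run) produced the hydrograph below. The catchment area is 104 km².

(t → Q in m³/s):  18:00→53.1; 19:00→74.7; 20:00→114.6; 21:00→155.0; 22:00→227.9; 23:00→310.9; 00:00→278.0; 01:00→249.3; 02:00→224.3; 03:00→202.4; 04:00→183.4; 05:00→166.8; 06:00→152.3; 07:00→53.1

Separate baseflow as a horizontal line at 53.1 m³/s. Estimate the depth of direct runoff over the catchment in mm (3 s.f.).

d ≈ 58.9 mm

Direct runoff: 0.0, 21.6, 61.5, 101.9, 174.8, 257.8, 224.9, 196.2, 171.2, 149.3, 130.3, 113.7, 99.2, 0.0 m³/s; ΣQ_DR = 1702 m³/s.
V = ΣQ_DR · Δt = 1702 × 3600 s = 6.129 × 10^6 m³.
Over A = 104 km², depth = V / A = 58.9 mm.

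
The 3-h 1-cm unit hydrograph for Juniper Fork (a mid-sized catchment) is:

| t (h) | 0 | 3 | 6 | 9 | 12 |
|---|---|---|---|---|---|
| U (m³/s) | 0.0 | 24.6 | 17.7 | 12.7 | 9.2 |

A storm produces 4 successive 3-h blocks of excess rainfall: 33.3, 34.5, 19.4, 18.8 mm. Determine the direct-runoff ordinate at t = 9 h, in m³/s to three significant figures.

Q ≈ 151 m³/s

By discrete convolution, Q_j = Σ (P_i / 10 mm) · U_{j−i}.
At t = 9 h (j=3): Q = (33.3/10)·12.7 + (34.5/10)·17.7 + (19.4/10)·24.6 + (18.8/10)·0.0 = 151 m³/s.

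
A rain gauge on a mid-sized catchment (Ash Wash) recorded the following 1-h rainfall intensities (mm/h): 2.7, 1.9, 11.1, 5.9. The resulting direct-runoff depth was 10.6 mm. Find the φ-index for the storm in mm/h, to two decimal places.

φ ≈ 3.20 mm/h

Only the 2 blocks with intensity above φ contribute runoff: 11.1, 5.9 mm/h.
Σ(I−φ)·Δt = d  ⇒  (11.1+5.9 − 2φ)·1 = 10.6
φ = (17.00 − 10.6/1) / 2 = 3.20 mm/h.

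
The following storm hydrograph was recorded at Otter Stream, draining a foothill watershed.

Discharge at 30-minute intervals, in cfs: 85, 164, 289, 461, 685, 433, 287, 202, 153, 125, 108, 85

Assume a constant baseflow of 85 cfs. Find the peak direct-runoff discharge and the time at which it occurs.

Q_p = 600.0 cfs at t = 2 h

Subtracting baseflow gives direct-runoff ordinates: 0.0, 79.0, 204.0, 376.0, 600.0, 348.0, 202.0, 117.0, 68.0, 40.0, 23.0, 0.0 cfs.
The maximum is 600.0 cfs, occurring at the reading for t = 2 h.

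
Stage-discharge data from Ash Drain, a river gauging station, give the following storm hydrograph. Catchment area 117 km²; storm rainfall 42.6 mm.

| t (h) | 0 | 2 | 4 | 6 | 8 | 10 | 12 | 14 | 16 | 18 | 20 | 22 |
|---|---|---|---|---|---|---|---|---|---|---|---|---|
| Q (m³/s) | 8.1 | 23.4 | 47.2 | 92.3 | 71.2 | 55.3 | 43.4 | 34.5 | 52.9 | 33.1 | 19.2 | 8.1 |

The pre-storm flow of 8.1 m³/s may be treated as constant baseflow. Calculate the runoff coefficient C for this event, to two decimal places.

ΣQ_DR = 391.5 m³/s; V = ΣQ_DR·Δt = 2.819 × 10^6 m³.
Runoff depth d = V / A = 24.09 mm.
C = d / P = 24.09 / 42.6 = 0.57.

C ≈ 0.57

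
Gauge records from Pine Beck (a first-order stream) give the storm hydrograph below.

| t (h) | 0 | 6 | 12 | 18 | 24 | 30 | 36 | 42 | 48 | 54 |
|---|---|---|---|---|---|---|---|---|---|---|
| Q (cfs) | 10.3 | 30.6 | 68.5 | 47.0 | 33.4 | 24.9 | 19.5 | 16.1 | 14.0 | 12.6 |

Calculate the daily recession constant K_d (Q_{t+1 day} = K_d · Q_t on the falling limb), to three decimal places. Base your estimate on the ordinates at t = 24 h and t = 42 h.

Between t = 24 h and t = 42 h the flow falls from 33.4 to 16.1 cfs over 3×6 h = 18 h.
Per-interval ratio K = (16.1/33.4)^(1/3) = 0.7841; K_d = K^(24/6) = 0.378.

K_d ≈ 0.378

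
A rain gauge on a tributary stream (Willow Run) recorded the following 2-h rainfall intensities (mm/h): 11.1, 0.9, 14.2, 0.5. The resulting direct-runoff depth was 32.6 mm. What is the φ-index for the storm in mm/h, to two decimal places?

φ ≈ 4.50 mm/h

Only the 2 blocks with intensity above φ contribute runoff: 11.1, 14.2 mm/h.
Σ(I−φ)·Δt = d  ⇒  (11.1+14.2 − 2φ)·2 = 32.6
φ = (25.30 − 32.6/2) / 2 = 4.50 mm/h.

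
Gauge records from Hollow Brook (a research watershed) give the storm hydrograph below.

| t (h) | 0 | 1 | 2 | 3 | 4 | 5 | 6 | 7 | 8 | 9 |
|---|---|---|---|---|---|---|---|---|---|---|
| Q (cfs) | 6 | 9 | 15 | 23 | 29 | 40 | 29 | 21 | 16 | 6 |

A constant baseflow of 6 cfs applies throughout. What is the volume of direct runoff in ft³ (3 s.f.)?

Direct-runoff ordinates (Q − Q_b): 0.0, 3.0, 9.0, 17.0, 23.0, 34.0, 23.0, 15.0, 10.0, 0.0 cfs.
ΣQ_DR = 134.0 cfs.
With Δt = 1 h = 3600 s, V = ΣQ_DR · Δt = 134.0 × 3600 = 4.82 × 10^5 ft³.

V ≈ 4.82 × 10^5 ft³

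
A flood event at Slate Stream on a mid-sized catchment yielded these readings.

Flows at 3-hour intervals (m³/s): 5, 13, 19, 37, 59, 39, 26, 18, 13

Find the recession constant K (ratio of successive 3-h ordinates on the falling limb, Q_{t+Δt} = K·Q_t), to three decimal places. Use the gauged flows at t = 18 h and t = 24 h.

K ≈ 0.707

Using the recession-limb readings at t = 18 h and t = 24 h: Q falls from 26 to 13 m³/s over 2 intervals.
K = (Q₂/Q₁)^(1/2) = (13/26)^(1/2) = 0.707.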